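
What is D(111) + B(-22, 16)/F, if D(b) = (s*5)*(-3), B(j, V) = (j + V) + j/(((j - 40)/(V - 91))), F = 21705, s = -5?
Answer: 16821038/224285 ≈ 74.999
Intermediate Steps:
B(j, V) = V + j + j*(-91 + V)/(-40 + j) (B(j, V) = (V + j) + j/(((-40 + j)/(-91 + V))) = (V + j) + j*((-91 + V)/(-40 + j)) = (V + j) + j*(-91 + V)/(-40 + j) = V + j + j*(-91 + V)/(-40 + j))
D(b) = 75 (D(b) = -5*5*(-3) = -25*(-3) = 75)
D(111) + B(-22, 16)/F = 75 + (((-22)² - 131*(-22) - 40*16 + 2*16*(-22))/(-40 - 22))/21705 = 75 + ((484 + 2882 - 640 - 704)/(-62))*(1/21705) = 75 - 1/62*2022*(1/21705) = 75 - 1011/31*1/21705 = 75 - 337/224285 = 16821038/224285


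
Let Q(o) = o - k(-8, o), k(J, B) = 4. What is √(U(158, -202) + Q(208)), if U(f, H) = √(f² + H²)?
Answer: √(204 + 2*√16442) ≈ 21.458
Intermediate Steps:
U(f, H) = √(H² + f²)
Q(o) = -4 + o (Q(o) = o - 1*4 = o - 4 = -4 + o)
√(U(158, -202) + Q(208)) = √(√((-202)² + 158²) + (-4 + 208)) = √(√(40804 + 24964) + 204) = √(√65768 + 204) = √(2*√16442 + 204) = √(204 + 2*√16442)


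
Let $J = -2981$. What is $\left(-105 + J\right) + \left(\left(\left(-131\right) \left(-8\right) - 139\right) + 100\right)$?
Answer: $-2077$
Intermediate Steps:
$\left(-105 + J\right) + \left(\left(\left(-131\right) \left(-8\right) - 139\right) + 100\right) = \left(-105 - 2981\right) + \left(\left(\left(-131\right) \left(-8\right) - 139\right) + 100\right) = -3086 + \left(\left(1048 - 139\right) + 100\right) = -3086 + \left(909 + 100\right) = -3086 + 1009 = -2077$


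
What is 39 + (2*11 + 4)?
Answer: 65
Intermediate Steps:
39 + (2*11 + 4) = 39 + (22 + 4) = 39 + 26 = 65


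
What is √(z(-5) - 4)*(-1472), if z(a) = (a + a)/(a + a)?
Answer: -1472*I*√3 ≈ -2549.6*I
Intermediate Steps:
z(a) = 1 (z(a) = (2*a)/((2*a)) = (2*a)*(1/(2*a)) = 1)
√(z(-5) - 4)*(-1472) = √(1 - 4)*(-1472) = √(-3)*(-1472) = (I*√3)*(-1472) = -1472*I*√3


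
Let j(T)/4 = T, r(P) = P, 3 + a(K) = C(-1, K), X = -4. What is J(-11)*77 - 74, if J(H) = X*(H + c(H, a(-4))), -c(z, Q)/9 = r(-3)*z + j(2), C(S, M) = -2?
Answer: 116966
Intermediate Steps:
a(K) = -5 (a(K) = -3 - 2 = -5)
j(T) = 4*T
c(z, Q) = -72 + 27*z (c(z, Q) = -9*(-3*z + 4*2) = -9*(-3*z + 8) = -9*(8 - 3*z) = -72 + 27*z)
J(H) = 288 - 112*H (J(H) = -4*(H + (-72 + 27*H)) = -4*(-72 + 28*H) = 288 - 112*H)
J(-11)*77 - 74 = (288 - 112*(-11))*77 - 74 = (288 + 1232)*77 - 74 = 1520*77 - 74 = 117040 - 74 = 116966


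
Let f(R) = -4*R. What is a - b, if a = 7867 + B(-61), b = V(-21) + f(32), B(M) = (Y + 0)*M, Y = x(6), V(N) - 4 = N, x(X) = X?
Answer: 7646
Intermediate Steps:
V(N) = 4 + N
Y = 6
B(M) = 6*M (B(M) = (6 + 0)*M = 6*M)
b = -145 (b = (4 - 21) - 4*32 = -17 - 128 = -145)
a = 7501 (a = 7867 + 6*(-61) = 7867 - 366 = 7501)
a - b = 7501 - 1*(-145) = 7501 + 145 = 7646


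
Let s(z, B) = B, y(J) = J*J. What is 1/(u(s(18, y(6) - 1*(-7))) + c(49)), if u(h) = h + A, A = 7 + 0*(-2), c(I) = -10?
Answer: 1/40 ≈ 0.025000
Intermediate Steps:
y(J) = J**2
A = 7 (A = 7 + 0 = 7)
u(h) = 7 + h (u(h) = h + 7 = 7 + h)
1/(u(s(18, y(6) - 1*(-7))) + c(49)) = 1/((7 + (6**2 - 1*(-7))) - 10) = 1/((7 + (36 + 7)) - 10) = 1/((7 + 43) - 10) = 1/(50 - 10) = 1/40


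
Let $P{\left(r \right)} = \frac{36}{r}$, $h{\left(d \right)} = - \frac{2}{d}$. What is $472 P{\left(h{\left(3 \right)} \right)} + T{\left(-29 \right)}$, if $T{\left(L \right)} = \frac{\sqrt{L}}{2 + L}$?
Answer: $-25488 - \frac{i \sqrt{29}}{27} \approx -25488.0 - 0.19945 i$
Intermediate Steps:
$T{\left(L \right)} = \frac{\sqrt{L}}{2 + L}$
$472 P{\left(h{\left(3 \right)} \right)} + T{\left(-29 \right)} = 472 \frac{36}{\left(-2\right) \frac{1}{3}} + \frac{\sqrt{-29}}{2 - 29} = 472 \frac{36}{\left(-2\right) \frac{1}{3}} + \frac{i \sqrt{29}}{-27} = 472 \frac{36}{- \frac{2}{3}} + i \sqrt{29} \left(- \frac{1}{27}\right) = 472 \cdot 36 \left(- \frac{3}{2}\right) - \frac{i \sqrt{29}}{27} = 472 \left(-54\right) - \frac{i \sqrt{29}}{27} = -25488 - \frac{i \sqrt{29}}{27}$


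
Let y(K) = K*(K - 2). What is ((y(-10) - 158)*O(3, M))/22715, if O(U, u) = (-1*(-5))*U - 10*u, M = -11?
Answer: -950/4543 ≈ -0.20911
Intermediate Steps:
y(K) = K*(-2 + K)
O(U, u) = -10*u + 5*U (O(U, u) = 5*U - 10*u = -10*u + 5*U)
((y(-10) - 158)*O(3, M))/22715 = ((-10*(-2 - 10) - 158)*(-10*(-11) + 5*3))/22715 = ((-10*(-12) - 158)*(110 + 15))*(1/22715) = ((120 - 158)*125)*(1/22715) = -38*125*(1/22715) = -4750*1/22715 = -950/4543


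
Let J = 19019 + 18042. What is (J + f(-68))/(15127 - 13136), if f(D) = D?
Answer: 3363/181 ≈ 18.580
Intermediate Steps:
J = 37061
(J + f(-68))/(15127 - 13136) = (37061 - 68)/(15127 - 13136) = 36993/1991 = 36993*(1/1991) = 3363/181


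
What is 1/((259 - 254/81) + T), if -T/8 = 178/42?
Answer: 567/125851 ≈ 0.0045053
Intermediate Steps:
T = -712/21 (T = -1424/42 = -8*89/21 = -712/21 ≈ -33.905)
1/((259 - 254/81) + T) = 1/((259 - 254/81) - 712/21) = 1/(20725/81 - 712/21) = 1/(125851/567) = 567/125851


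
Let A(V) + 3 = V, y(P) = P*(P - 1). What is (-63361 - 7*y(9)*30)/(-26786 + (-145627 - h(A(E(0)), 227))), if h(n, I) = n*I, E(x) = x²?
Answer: 78481/171732 ≈ 0.45700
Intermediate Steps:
y(P) = P*(-1 + P)
A(V) = -3 + V
h(n, I) = I*n
(-63361 - 7*y(9)*30)/(-26786 + (-145627 - h(A(E(0)), 227))) = (-63361 - 63*(-1 + 9)*30)/(-26786 + (-145627 - 227*(-3 + 0²))) = (-63361 - 63*8*30)/(-26786 + (-145627 - 227*(-3 + 0))) = (-63361 - 7*72*30)/(-26786 + (-145627 - 227*(-3))) = (-63361 - 504*30)/(-26786 + (-145627 - 1*(-681))) = (-63361 - 15120)/(-26786 + (-145627 + 681)) = -78481/(-26786 - 144946) = -78481/(-171732) = -78481*(-1/171732) = 78481/171732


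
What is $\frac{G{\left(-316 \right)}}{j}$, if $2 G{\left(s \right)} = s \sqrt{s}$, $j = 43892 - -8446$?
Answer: $- \frac{158 i \sqrt{79}}{26169} \approx - 0.053664 i$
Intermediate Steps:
$j = 52338$ ($j = 43892 + 8446 = 52338$)
$G{\left(s \right)} = \frac{s^{\frac{3}{2}}}{2}$ ($G{\left(s \right)} = \frac{s \sqrt{s}}{2} = \frac{s^{\frac{3}{2}}}{2}$)
$\frac{G{\left(-316 \right)}}{j} = \frac{\frac{1}{2} \left(-316\right)^{\frac{3}{2}}}{52338} = \frac{\left(-632\right) i \sqrt{79}}{2} \cdot \frac{1}{52338} = - 316 i \sqrt{79} \cdot \frac{1}{52338} = - \frac{158 i \sqrt{79}}{26169}$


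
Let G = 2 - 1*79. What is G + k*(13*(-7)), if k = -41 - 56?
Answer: 8750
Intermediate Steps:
G = -77 (G = 2 - 79 = -77)
k = -97
G + k*(13*(-7)) = -77 - 1261*(-7) = -77 - 97*(-91) = -77 + 8827 = 8750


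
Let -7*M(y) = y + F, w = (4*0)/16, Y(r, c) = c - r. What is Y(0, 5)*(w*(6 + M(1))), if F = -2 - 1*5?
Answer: 0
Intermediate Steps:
F = -7 (F = -2 - 5 = -7)
w = 0 (w = 0*(1/16) = 0)
M(y) = 1 - y/7 (M(y) = -(y - 7)/7 = -(-7 + y)/7 = 1 - y/7)
Y(0, 5)*(w*(6 + M(1))) = (5 - 1*0)*(0*(6 + (1 - 1/7*1))) = (5 + 0)*(0*(6 + (1 - 1/7))) = 5*(0*(6 + 6/7)) = 5*(0*(48/7)) = 5*0 = 0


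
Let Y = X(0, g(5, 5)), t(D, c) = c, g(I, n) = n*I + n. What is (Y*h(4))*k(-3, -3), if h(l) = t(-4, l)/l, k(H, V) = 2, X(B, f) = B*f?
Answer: 0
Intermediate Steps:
g(I, n) = n + I*n (g(I, n) = I*n + n = n + I*n)
Y = 0 (Y = 0*(5*(1 + 5)) = 0*(5*6) = 0*30 = 0)
h(l) = 1 (h(l) = l/l = 1)
(Y*h(4))*k(-3, -3) = (0*1)*2 = 0*2 = 0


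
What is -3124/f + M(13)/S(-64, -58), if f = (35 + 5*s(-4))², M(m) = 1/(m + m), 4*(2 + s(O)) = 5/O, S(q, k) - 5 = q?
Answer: -1226947921/215718750 ≈ -5.6877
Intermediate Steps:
S(q, k) = 5 + q
s(O) = -2 + 5/(4*O) (s(O) = -2 + (5/O)/4 = -2 + 5/(4*O))
M(m) = 1/(2*m)
f = 140625/256 (f = (35 + 5*(-2 + (5/4)/(-4)))² = (35 + 5*(-2 + (5/4)*(-¼)))² = (35 + 5*(-2 - 5/16))² = (35 + 5*(-37/16))² = (35 - 185/16)² = (375/16)² = 140625/256 ≈ 549.32)
-3124/f + M(13)/S(-64, -58) = -3124/140625/256 + ((½)/13)/(5 - 64) = -3124*256/140625 + ((½)*(1/13))/(-59) = -799744/140625 + (1/26)*(-1/59) = -799744/140625 - 1/1534 = -1226947921/215718750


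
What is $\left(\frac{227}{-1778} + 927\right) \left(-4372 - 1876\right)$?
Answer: $- \frac{5148286396}{889} \approx -5.7911 \cdot 10^{6}$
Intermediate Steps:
$\left(\frac{227}{-1778} + 927\right) \left(-4372 - 1876\right) = \left(227 \left(- \frac{1}{1778}\right) + 927\right) \left(-6248\right) = \left(- \frac{227}{1778} + 927\right) \left(-6248\right) = \frac{1647979}{1778} \left(-6248\right) = - \frac{5148286396}{889}$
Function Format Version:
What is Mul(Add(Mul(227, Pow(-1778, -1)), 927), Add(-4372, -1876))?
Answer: Rational(-5148286396, 889) ≈ -5.7911e+6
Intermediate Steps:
Mul(Add(Mul(227, Pow(-1778, -1)), 927), Add(-4372, -1876)) = Mul(Add(Mul(227, Rational(-1, 1778)), 927), -6248) = Mul(Add(Rational(-227, 1778), 927), -6248) = Mul(Rational(1647979, 1778), -6248) = Rational(-5148286396, 889)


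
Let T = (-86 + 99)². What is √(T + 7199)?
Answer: 2*√1842 ≈ 85.837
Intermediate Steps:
T = 169 (T = 13² = 169)
√(T + 7199) = √(169 + 7199) = √7368 = 2*√1842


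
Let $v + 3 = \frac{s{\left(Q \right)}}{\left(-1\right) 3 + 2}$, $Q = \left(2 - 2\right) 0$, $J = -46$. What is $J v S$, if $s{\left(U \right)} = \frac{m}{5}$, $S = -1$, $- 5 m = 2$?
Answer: $- \frac{3358}{25} \approx -134.32$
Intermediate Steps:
$m = - \frac{2}{5}$ ($m = \left(- \frac{1}{5}\right) 2 = - \frac{2}{5} \approx -0.4$)
$Q = 0$ ($Q = 0 \cdot 0 = 0$)
$s{\left(U \right)} = - \frac{2}{25}$ ($s{\left(U \right)} = - \frac{2}{5 \cdot 5} = \left(- \frac{2}{5}\right) \frac{1}{5} = - \frac{2}{25}$)
$v = - \frac{73}{25}$ ($v = -3 - \frac{2}{25 \left(\left(-1\right) 3 + 2\right)} = -3 - \frac{2}{25 \left(-3 + 2\right)} = -3 - \frac{2}{25 \left(-1\right)} = -3 - - \frac{2}{25} = -3 + \frac{2}{25} = - \frac{73}{25} \approx -2.92$)
$J v S = \left(-46\right) \left(- \frac{73}{25}\right) \left(-1\right) = \frac{3358}{25} \left(-1\right) = - \frac{3358}{25}$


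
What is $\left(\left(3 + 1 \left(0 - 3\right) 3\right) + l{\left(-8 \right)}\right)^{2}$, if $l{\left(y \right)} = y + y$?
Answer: $484$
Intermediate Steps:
$l{\left(y \right)} = 2 y$
$\left(\left(3 + 1 \left(0 - 3\right) 3\right) + l{\left(-8 \right)}\right)^{2} = \left(\left(3 + 1 \left(0 - 3\right) 3\right) + 2 \left(-8\right)\right)^{2} = \left(\left(3 + 1 \left(\left(-3\right) 3\right)\right) - 16\right)^{2} = \left(\left(3 + 1 \left(-9\right)\right) - 16\right)^{2} = \left(\left(3 - 9\right) - 16\right)^{2} = \left(-6 - 16\right)^{2} = \left(-22\right)^{2} = 484$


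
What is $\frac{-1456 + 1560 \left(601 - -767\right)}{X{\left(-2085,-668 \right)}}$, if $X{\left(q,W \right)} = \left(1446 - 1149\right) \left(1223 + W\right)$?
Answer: $\frac{2132624}{164835} \approx 12.938$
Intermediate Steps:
$X{\left(q,W \right)} = 363231 + 297 W$ ($X{\left(q,W \right)} = 297 \left(1223 + W\right) = 363231 + 297 W$)
$\frac{-1456 + 1560 \left(601 - -767\right)}{X{\left(-2085,-668 \right)}} = \frac{-1456 + 1560 \left(601 - -767\right)}{363231 + 297 \left(-668\right)} = \frac{-1456 + 1560 \left(601 + 767\right)}{363231 - 198396} = \frac{-1456 + 1560 \cdot 1368}{164835} = \left(-1456 + 2134080\right) \frac{1}{164835} = 2132624 \cdot \frac{1}{164835} = \frac{2132624}{164835}$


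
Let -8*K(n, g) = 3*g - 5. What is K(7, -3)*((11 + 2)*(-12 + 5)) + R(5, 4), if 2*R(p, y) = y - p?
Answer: -639/4 ≈ -159.75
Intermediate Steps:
R(p, y) = y/2 - p/2 (R(p, y) = (y - p)/2 = y/2 - p/2)
K(n, g) = 5/8 - 3*g/8 (K(n, g) = -(3*g - 5)/8 = -(-5 + 3*g)/8 = 5/8 - 3*g/8)
K(7, -3)*((11 + 2)*(-12 + 5)) + R(5, 4) = (5/8 - 3/8*(-3))*((11 + 2)*(-12 + 5)) + ((1/2)*4 - 1/2*5) = (5/8 + 9/8)*(13*(-7)) + (2 - 5/2) = (7/4)*(-91) - 1/2 = -637/4 - 1/2 = -639/4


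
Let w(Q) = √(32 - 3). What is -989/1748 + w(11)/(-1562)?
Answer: -43/76 - √29/1562 ≈ -0.56924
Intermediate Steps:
w(Q) = √29
-989/1748 + w(11)/(-1562) = -989/1748 + √29/(-1562) = -989*1/1748 + √29*(-1/1562) = -43/76 - √29/1562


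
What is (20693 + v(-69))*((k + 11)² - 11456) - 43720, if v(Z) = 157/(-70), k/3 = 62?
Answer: 39613739209/70 ≈ 5.6591e+8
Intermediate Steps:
k = 186 (k = 3*62 = 186)
v(Z) = -157/70 (v(Z) = 157*(-1/70) = -157/70)
(20693 + v(-69))*((k + 11)² - 11456) - 43720 = (20693 - 157/70)*((186 + 11)² - 11456) - 43720 = 1448353*(197² - 11456)/70 - 43720 = 1448353*(38809 - 11456)/70 - 43720 = (1448353/70)*27353 - 43720 = 39616799609/70 - 43720 = 39613739209/70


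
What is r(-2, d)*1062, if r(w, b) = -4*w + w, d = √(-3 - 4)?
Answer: 6372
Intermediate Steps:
d = I*√7 (d = √(-7) = I*√7 ≈ 2.6458*I)
r(w, b) = -3*w
r(-2, d)*1062 = -3*(-2)*1062 = 6*1062 = 6372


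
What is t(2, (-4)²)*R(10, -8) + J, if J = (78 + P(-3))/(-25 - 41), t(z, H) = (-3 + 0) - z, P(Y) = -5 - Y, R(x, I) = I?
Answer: 1282/33 ≈ 38.849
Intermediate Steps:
t(z, H) = -3 - z
J = -38/33 (J = (78 + (-5 - 1*(-3)))/(-25 - 41) = (78 + (-5 + 3))/(-66) = (78 - 2)*(-1/66) = 76*(-1/66) = -38/33 ≈ -1.1515)
t(2, (-4)²)*R(10, -8) + J = (-3 - 1*2)*(-8) - 38/33 = (-3 - 2)*(-8) - 38/33 = -5*(-8) - 38/33 = 40 - 38/33 = 1282/33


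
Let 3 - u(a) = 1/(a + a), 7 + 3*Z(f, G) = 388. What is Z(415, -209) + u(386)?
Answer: 100359/772 ≈ 130.00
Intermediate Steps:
Z(f, G) = 127 (Z(f, G) = -7/3 + (⅓)*388 = -7/3 + 388/3 = 127)
u(a) = 3 - 1/(2*a) (u(a) = 3 - 1/(a + a) = 3 - 1/(2*a))
Z(415, -209) + u(386) = 127 + (3 - ½/386) = 127 + (3 - ½*1/386) = 127 + (3 - 1/772) = 127 + 2315/772 = 100359/772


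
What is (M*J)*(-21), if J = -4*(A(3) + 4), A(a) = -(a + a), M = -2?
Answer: 336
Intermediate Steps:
A(a) = -2*a
J = 8 (J = -4*(-2*3 + 4) = -4*(-6 + 4) = -4*(-2) = 8)
(M*J)*(-21) = -2*8*(-21) = -16*(-21) = 336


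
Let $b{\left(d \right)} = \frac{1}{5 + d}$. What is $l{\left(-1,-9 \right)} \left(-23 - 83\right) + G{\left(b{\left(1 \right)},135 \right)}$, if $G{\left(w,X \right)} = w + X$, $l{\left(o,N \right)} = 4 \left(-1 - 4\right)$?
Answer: $\frac{13531}{6} \approx 2255.2$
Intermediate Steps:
$l{\left(o,N \right)} = -20$ ($l{\left(o,N \right)} = 4 \left(-5\right) = -20$)
$G{\left(w,X \right)} = X + w$
$l{\left(-1,-9 \right)} \left(-23 - 83\right) + G{\left(b{\left(1 \right)},135 \right)} = - 20 \left(-23 - 83\right) + \left(135 + \frac{1}{5 + 1}\right) = \left(-20\right) \left(-106\right) + \left(135 + \frac{1}{6}\right) = 2120 + \left(135 + \frac{1}{6}\right) = 2120 + \frac{811}{6} = \frac{13531}{6}$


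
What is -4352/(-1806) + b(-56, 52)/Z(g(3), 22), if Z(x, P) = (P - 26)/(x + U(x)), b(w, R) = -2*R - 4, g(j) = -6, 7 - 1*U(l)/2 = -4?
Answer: 392272/903 ≈ 434.41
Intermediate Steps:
U(l) = 22 (U(l) = 14 - 2*(-4) = 14 + 8 = 22)
b(w, R) = -4 - 2*R
Z(x, P) = (-26 + P)/(22 + x) (Z(x, P) = (P - 26)/(x + 22) = (-26 + P)/(22 + x))
-4352/(-1806) + b(-56, 52)/Z(g(3), 22) = -4352/(-1806) + (-4 - 2*52)/(((-26 + 22)/(22 - 6))) = -4352*(-1/1806) + (-4 - 104)/((-4/16)) = 2176/903 - 108/((1/16)*(-4)) = 2176/903 - 108/(-1/4) = 2176/903 - 108*(-4) = 2176/903 + 432 = 392272/903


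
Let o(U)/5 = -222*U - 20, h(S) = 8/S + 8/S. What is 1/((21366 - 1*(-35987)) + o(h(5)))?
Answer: 1/53701 ≈ 1.8622e-5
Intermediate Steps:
h(S) = 16/S
o(U) = -100 - 1110*U (o(U) = 5*(-222*U - 20) = 5*(-20 - 222*U) = -100 - 1110*U)
1/((21366 - 1*(-35987)) + o(h(5))) = 1/((21366 - 1*(-35987)) + (-100 - 17760/5)) = 1/((21366 + 35987) + (-100 - 17760/5)) = 1/(57353 + (-100 - 1110*16/5)) = 1/(57353 + (-100 - 3552)) = 1/(57353 - 3652) = 1/53701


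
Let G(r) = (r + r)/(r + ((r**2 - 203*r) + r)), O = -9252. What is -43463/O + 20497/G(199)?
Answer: -189594781/9252 ≈ -20492.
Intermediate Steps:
G(r) = 2*r/(r**2 - 201*r) (G(r) = (2*r)/(r + (r**2 - 202*r)) = (2*r)/(r**2 - 201*r) = 2*r/(r**2 - 201*r))
-43463/O + 20497/G(199) = -43463/(-9252) + 20497/((2/(-201 + 199))) = -43463*(-1/9252) + 20497/((2/(-2))) = 43463/9252 + 20497/((2*(-1/2))) = 43463/9252 + 20497/(-1) = 43463/9252 + 20497*(-1) = 43463/9252 - 20497 = -189594781/9252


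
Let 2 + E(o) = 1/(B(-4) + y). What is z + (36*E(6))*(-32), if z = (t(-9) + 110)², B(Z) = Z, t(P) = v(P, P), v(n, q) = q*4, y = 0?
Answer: 8068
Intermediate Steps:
v(n, q) = 4*q
t(P) = 4*P
E(o) = -9/4 (E(o) = -2 + 1/(-4 + 0) = -2 + 1/(-4) = -2 - ¼ = -9/4)
z = 5476 (z = (4*(-9) + 110)² = (-36 + 110)² = 74² = 5476)
z + (36*E(6))*(-32) = 5476 + (36*(-9/4))*(-32) = 5476 - 81*(-32) = 5476 + 2592 = 8068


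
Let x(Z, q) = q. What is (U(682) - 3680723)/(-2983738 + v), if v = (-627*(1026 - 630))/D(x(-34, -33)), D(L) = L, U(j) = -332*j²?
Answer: 158101891/2976214 ≈ 53.122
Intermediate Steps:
v = 7524 (v = -627*(1026 - 630)/(-33) = -627*396*(-1/33) = -248292*(-1/33) = 7524)
(U(682) - 3680723)/(-2983738 + v) = (-332*682² - 3680723)/(-2983738 + 7524) = (-332*465124 - 3680723)/(-2976214) = (-154421168 - 3680723)*(-1/2976214) = -158101891*(-1/2976214) = 158101891/2976214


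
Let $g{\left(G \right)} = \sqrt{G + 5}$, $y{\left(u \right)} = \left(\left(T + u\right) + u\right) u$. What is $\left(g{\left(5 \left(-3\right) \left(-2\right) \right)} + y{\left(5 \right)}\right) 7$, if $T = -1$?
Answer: $315 + 7 \sqrt{35} \approx 356.41$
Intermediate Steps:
$y{\left(u \right)} = u \left(-1 + 2 u\right)$ ($y{\left(u \right)} = \left(\left(-1 + u\right) + u\right) u = \left(-1 + 2 u\right) u = u \left(-1 + 2 u\right)$)
$g{\left(G \right)} = \sqrt{5 + G}$
$\left(g{\left(5 \left(-3\right) \left(-2\right) \right)} + y{\left(5 \right)}\right) 7 = \left(\sqrt{5 + 5 \left(-3\right) \left(-2\right)} + 5 \left(-1 + 2 \cdot 5\right)\right) 7 = \left(\sqrt{5 - -30} + 5 \left(-1 + 10\right)\right) 7 = \left(\sqrt{5 + 30} + 5 \cdot 9\right) 7 = \left(\sqrt{35} + 45\right) 7 = \left(45 + \sqrt{35}\right) 7 = 315 + 7 \sqrt{35}$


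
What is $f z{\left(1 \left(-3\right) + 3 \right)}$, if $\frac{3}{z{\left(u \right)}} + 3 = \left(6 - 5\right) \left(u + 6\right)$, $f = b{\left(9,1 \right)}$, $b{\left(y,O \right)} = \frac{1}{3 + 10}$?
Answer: $\frac{1}{13} \approx 0.076923$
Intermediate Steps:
$b{\left(y,O \right)} = \frac{1}{13}$
$f = \frac{1}{13} \approx 0.076923$
$z{\left(u \right)} = \frac{3}{3 + u}$ ($z{\left(u \right)} = \frac{3}{-3 + \left(6 - 5\right) \left(u + 6\right)} = \frac{3}{-3 + 1 \left(6 + u\right)} = \frac{3}{-3 + \left(6 + u\right)} = \frac{3}{3 + u}$)
$f z{\left(1 \left(-3\right) + 3 \right)} = \frac{3 \frac{1}{3 + \left(1 \left(-3\right) + 3\right)}}{13} = \frac{3 \frac{1}{3 + \left(-3 + 3\right)}}{13} = \frac{3 \frac{1}{3 + 0}}{13} = \frac{3 \cdot \frac{1}{3}}{13} = \frac{1}{13} \cdot 1 = \frac{1}{13}$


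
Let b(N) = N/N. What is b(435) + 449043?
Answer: 449044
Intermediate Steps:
b(N) = 1
b(435) + 449043 = 1 + 449043 = 449044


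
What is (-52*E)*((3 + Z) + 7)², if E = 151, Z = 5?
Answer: -1766700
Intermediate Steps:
(-52*E)*((3 + Z) + 7)² = (-52*151)*((3 + 5) + 7)² = -7852*(8 + 7)² = -7852*15² = -7852*225 = -1766700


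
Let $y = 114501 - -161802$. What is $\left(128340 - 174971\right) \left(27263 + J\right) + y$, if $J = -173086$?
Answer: $6800148616$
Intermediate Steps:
$y = 276303$ ($y = 114501 + 161802 = 276303$)
$\left(128340 - 174971\right) \left(27263 + J\right) + y = \left(128340 - 174971\right) \left(27263 - 173086\right) + 276303 = \left(-46631\right) \left(-145823\right) + 276303 = 6799872313 + 276303 = 6800148616$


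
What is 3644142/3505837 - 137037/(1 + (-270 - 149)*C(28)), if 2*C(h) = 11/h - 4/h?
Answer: 1281644274038/480299669 ≈ 2668.4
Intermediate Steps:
C(h) = 7/(2*h) (C(h) = (11/h - 4/h)/2 = (7/h)/2 = 7/(2*h))
3644142/3505837 - 137037/(1 + (-270 - 149)*C(28)) = 3644142/3505837 - 137037/(1 + (-270 - 149)*((7/2)/28)) = 3644142*(1/3505837) - 137037/(1 - 2933/(2*28)) = 3644142/3505837 - 137037/(1 - 419*⅛) = 3644142/3505837 - 137037/(1 - 419/8) = 3644142/3505837 - 137037/(-411/8) = 3644142/3505837 - 137037*(-8/411) = 3644142/3505837 + 365432/137 = 1281644274038/480299669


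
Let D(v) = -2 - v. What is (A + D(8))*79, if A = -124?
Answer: -10586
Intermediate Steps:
(A + D(8))*79 = (-124 + (-2 - 1*8))*79 = (-124 + (-2 - 8))*79 = (-124 - 10)*79 = -134*79 = -10586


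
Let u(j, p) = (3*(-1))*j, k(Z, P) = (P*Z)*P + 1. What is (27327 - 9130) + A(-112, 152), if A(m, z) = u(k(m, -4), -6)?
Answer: 23570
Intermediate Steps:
k(Z, P) = 1 + Z*P² (k(Z, P) = Z*P² + 1 = 1 + Z*P²)
u(j, p) = -3*j
A(m, z) = -3 - 48*m (A(m, z) = -3*(1 + m*(-4)²) = -3*(1 + m*16) = -3*(1 + 16*m) = -3 - 48*m)
(27327 - 9130) + A(-112, 152) = (27327 - 9130) + (-3 - 48*(-112)) = 18197 + (-3 + 5376) = 18197 + 5373 = 23570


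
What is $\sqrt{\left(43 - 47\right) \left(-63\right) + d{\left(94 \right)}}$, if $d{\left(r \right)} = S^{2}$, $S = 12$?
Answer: $6 \sqrt{11} \approx 19.9$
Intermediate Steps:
$d{\left(r \right)} = 144$ ($d{\left(r \right)} = 12^{2} = 144$)
$\sqrt{\left(43 - 47\right) \left(-63\right) + d{\left(94 \right)}} = \sqrt{\left(43 - 47\right) \left(-63\right) + 144} = \sqrt{\left(-4\right) \left(-63\right) + 144} = \sqrt{252 + 144} = \sqrt{396} = 6 \sqrt{11}$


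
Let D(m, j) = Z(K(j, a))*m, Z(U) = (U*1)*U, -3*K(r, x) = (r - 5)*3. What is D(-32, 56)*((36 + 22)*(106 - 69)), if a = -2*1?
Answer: -178615872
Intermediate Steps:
a = -2
K(r, x) = 5 - r (K(r, x) = -(r - 5)*3/3 = -(-5 + r)*3/3 = -(-15 + 3*r)/3 = 5 - r)
Z(U) = U**2 (Z(U) = U*U = U**2)
D(m, j) = m*(5 - j)**2 (D(m, j) = (5 - j)**2*m = m*(5 - j)**2)
D(-32, 56)*((36 + 22)*(106 - 69)) = (-32*(-5 + 56)**2)*((36 + 22)*(106 - 69)) = (-32*51**2)*(58*37) = -32*2601*2146 = -83232*2146 = -178615872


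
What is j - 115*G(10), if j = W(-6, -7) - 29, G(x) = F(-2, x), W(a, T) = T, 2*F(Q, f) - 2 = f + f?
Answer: -1301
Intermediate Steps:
F(Q, f) = 1 + f (F(Q, f) = 1 + (f + f)/2 = 1 + (2*f)/2 = 1 + f)
G(x) = 1 + x
j = -36 (j = -7 - 29 = -36)
j - 115*G(10) = -36 - 115*(1 + 10) = -36 - 115*11 = -36 - 1265 = -1301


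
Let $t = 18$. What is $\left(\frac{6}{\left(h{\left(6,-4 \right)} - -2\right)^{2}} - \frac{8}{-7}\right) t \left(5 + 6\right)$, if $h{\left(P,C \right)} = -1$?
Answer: $\frac{9900}{7} \approx 1414.3$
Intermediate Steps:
$\left(\frac{6}{\left(h{\left(6,-4 \right)} - -2\right)^{2}} - \frac{8}{-7}\right) t \left(5 + 6\right) = \left(\frac{6}{\left(-1 - -2\right)^{2}} - \frac{8}{-7}\right) 18 \left(5 + 6\right) = \left(\frac{6}{\left(-1 + \left(-2 + 4\right)\right)^{2}} - - \frac{8}{7}\right) 18 \cdot 11 = \left(\frac{6}{\left(-1 + 2\right)^{2}} + \frac{8}{7}\right) 18 \cdot 11 = \left(\frac{6}{1^{2}} + \frac{8}{7}\right) 18 \cdot 11 = \left(\frac{6}{1} + \frac{8}{7}\right) 18 \cdot 11 = \left(6 \cdot 1 + \frac{8}{7}\right) 18 \cdot 11 = \left(6 + \frac{8}{7}\right) 18 \cdot 11 = \frac{50}{7} \cdot 18 \cdot 11 = \frac{900}{7} \cdot 11 = \frac{9900}{7}$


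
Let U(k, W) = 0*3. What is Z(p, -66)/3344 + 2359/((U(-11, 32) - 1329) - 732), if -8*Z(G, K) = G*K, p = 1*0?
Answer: -2359/2061 ≈ -1.1446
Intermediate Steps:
U(k, W) = 0
p = 0
Z(G, K) = -G*K/8
Z(p, -66)/3344 + 2359/((U(-11, 32) - 1329) - 732) = -⅛*0*(-66)/3344 + 2359/((0 - 1329) - 732) = 0*(1/3344) + 2359/(-1329 - 732) = 0 + 2359/(-2061) = 0 + 2359*(-1/2061) = 0 - 2359/2061 = -2359/2061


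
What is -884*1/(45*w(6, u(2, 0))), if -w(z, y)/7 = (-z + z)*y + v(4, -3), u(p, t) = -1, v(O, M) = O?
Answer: 221/315 ≈ 0.70159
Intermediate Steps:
w(z, y) = -28 (w(z, y) = -7*((-z + z)*y + 4) = -7*(0*y + 4) = -7*(0 + 4) = -7*4 = -28)
-884*1/(45*w(6, u(2, 0))) = -884/((-28*45)) = -884/(-1260) = -884*(-1/1260) = 221/315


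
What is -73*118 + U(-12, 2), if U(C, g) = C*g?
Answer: -8638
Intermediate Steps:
-73*118 + U(-12, 2) = -73*118 - 12*2 = -8614 - 24 = -8638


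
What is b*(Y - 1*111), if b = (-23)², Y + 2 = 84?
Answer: -15341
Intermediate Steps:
Y = 82 (Y = -2 + 84 = 82)
b = 529
b*(Y - 1*111) = 529*(82 - 1*111) = 529*(82 - 111) = 529*(-29) = -15341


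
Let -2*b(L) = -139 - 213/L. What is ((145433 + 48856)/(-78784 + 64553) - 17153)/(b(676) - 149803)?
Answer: 330291750464/2880916225649 ≈ 0.11465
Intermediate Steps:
b(L) = 139/2 + 213/(2*L) (b(L) = -(-139 - 213/L)/2 = 139/2 + 213/(2*L))
((145433 + 48856)/(-78784 + 64553) - 17153)/(b(676) - 149803) = ((145433 + 48856)/(-78784 + 64553) - 17153)/((1/2)*(213 + 139*676)/676 - 149803) = (194289/(-14231) - 17153)/((1/2)*(1/676)*(213 + 93964) - 149803) = (194289*(-1/14231) - 17153)/((1/2)*(1/676)*94177 - 149803) = (-194289/14231 - 17153)/(94177/1352 - 149803) = -244298632/(14231*(-202439479/1352)) = -244298632/14231*(-1352/202439479) = 330291750464/2880916225649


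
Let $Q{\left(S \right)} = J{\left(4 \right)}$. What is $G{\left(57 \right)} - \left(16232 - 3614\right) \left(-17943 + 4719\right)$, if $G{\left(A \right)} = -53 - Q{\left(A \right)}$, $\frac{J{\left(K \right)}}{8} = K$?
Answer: $166860347$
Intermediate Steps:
$J{\left(K \right)} = 8 K$
$Q{\left(S \right)} = 32$ ($Q{\left(S \right)} = 8 \cdot 4 = 32$)
$G{\left(A \right)} = -85$ ($G{\left(A \right)} = -53 - 32 = -85$)
$G{\left(57 \right)} - \left(16232 - 3614\right) \left(-17943 + 4719\right) = -85 - \left(16232 - 3614\right) \left(-17943 + 4719\right) = -85 - 12618 \left(-13224\right) = -85 - -166860432 = -85 + 166860432 = 166860347$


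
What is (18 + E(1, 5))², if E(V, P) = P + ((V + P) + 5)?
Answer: 1156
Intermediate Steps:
E(V, P) = 5 + V + 2*P (E(V, P) = P + ((P + V) + 5) = P + (5 + P + V) = 5 + V + 2*P)
(18 + E(1, 5))² = (18 + (5 + 1 + 2*5))² = (18 + (5 + 1 + 10))² = (18 + 16)² = 34² = 1156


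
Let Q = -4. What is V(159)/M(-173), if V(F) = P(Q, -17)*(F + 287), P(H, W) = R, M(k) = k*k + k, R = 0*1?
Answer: 0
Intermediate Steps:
R = 0
M(k) = k + k**2 (M(k) = k**2 + k = k + k**2)
P(H, W) = 0
V(F) = 0 (V(F) = 0*(F + 287) = 0*(287 + F) = 0)
V(159)/M(-173) = 0/((-173*(1 - 173))) = 0/((-173*(-172))) = 0/29756 = 0*(1/29756) = 0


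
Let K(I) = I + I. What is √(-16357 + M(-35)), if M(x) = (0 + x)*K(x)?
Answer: I*√13907 ≈ 117.93*I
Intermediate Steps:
K(I) = 2*I
M(x) = 2*x² (M(x) = (0 + x)*(2*x) = x*(2*x) = 2*x²)
√(-16357 + M(-35)) = √(-16357 + 2*(-35)²) = √(-16357 + 2*1225) = √(-16357 + 2450) = √(-13907) = I*√13907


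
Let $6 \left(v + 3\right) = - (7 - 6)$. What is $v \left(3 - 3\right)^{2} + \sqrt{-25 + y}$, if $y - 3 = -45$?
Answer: $i \sqrt{67} \approx 8.1853 i$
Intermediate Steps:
$y = -42$ ($y = 3 - 45 = -42$)
$v = - \frac{19}{6}$ ($v = -3 + \frac{\left(-1\right) \left(7 - 6\right)}{6} = -3 + \frac{\left(-1\right) 1}{6} = -3 + \frac{1}{6} \left(-1\right) = -3 - \frac{1}{6} = - \frac{19}{6} \approx -3.1667$)
$v \left(3 - 3\right)^{2} + \sqrt{-25 + y} = - \frac{19 \left(3 - 3\right)^{2}}{6} + \sqrt{-25 - 42} = - \frac{19 \cdot 0^{2}}{6} + \sqrt{-67} = \left(- \frac{19}{6}\right) 0 + i \sqrt{67} = 0 + i \sqrt{67} = i \sqrt{67}$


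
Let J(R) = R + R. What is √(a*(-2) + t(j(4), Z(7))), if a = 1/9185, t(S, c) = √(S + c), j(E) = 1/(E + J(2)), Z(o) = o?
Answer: √(-73480 + 84364225*√114)/18370 ≈ 1.6337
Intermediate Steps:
J(R) = 2*R
j(E) = 1/(4 + E) (j(E) = 1/(E + 2*2) = 1/(E + 4) = 1/(4 + E))
a = 1/9185 ≈ 0.00010887
√(a*(-2) + t(j(4), Z(7))) = √((1/9185)*(-2) + √(1/(4 + 4) + 7)) = √(-2/9185 + √(1/8 + 7)) = √(-2/9185 + √(⅛ + 7)) = √(-2/9185 + √(57/8)) = √(-2/9185 + √114/4)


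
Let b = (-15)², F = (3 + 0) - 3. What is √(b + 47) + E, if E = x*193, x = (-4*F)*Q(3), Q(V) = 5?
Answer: 4*√17 ≈ 16.492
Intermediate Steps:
F = 0 (F = 3 - 3 = 0)
x = 0 (x = -4*0*5 = 0*5 = 0)
b = 225
E = 0 (E = 0*193 = 0)
√(b + 47) + E = √(225 + 47) + 0 = √272 + 0 = 4*√17 + 0 = 4*√17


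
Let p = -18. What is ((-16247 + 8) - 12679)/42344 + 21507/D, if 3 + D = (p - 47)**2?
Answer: 197150153/44694092 ≈ 4.4111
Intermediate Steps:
D = 4222 (D = -3 + (-18 - 47)**2 = -3 + (-65)**2 = -3 + 4225 = 4222)
((-16247 + 8) - 12679)/42344 + 21507/D = ((-16247 + 8) - 12679)/42344 + 21507/4222 = (-16239 - 12679)*(1/42344) + 21507*(1/4222) = -28918*1/42344 + 21507/4222 = -14459/21172 + 21507/4222 = 197150153/44694092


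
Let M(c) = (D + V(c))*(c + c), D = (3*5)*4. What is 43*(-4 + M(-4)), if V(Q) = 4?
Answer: -22188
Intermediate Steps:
D = 60 (D = 15*4 = 60)
M(c) = 128*c (M(c) = (60 + 4)*(c + c) = 64*(2*c) = 128*c)
43*(-4 + M(-4)) = 43*(-4 + 128*(-4)) = 43*(-4 - 512) = 43*(-516) = -22188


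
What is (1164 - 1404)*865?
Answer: -207600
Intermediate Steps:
(1164 - 1404)*865 = -240*865 = -207600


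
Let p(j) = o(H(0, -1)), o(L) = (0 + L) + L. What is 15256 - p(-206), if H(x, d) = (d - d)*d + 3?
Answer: 15250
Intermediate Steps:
H(x, d) = 3 (H(x, d) = 0*d + 3 = 0 + 3 = 3)
o(L) = 2*L (o(L) = L + L = 2*L)
p(j) = 6 (p(j) = 2*3 = 6)
15256 - p(-206) = 15256 - 1*6 = 15256 - 6 = 15250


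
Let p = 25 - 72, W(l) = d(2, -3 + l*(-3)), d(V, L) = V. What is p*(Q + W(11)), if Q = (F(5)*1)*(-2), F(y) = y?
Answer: 376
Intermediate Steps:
Q = -10 (Q = (5*1)*(-2) = 5*(-2) = -10)
W(l) = 2
p = -47
p*(Q + W(11)) = -47*(-10 + 2) = -47*(-8) = 376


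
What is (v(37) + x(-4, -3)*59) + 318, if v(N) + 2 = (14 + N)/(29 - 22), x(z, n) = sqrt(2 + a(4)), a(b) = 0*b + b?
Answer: 2263/7 + 59*sqrt(6) ≈ 467.81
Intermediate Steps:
a(b) = b (a(b) = 0 + b = b)
x(z, n) = sqrt(6) (x(z, n) = sqrt(2 + 4) = sqrt(6))
v(N) = N/7 (v(N) = -2 + (14 + N)/(29 - 22) = -2 + (14 + N)/7 = -2 + (14 + N)*(1/7) = -2 + (2 + N/7) = N/7)
(v(37) + x(-4, -3)*59) + 318 = ((1/7)*37 + sqrt(6)*59) + 318 = (37/7 + 59*sqrt(6)) + 318 = 2263/7 + 59*sqrt(6)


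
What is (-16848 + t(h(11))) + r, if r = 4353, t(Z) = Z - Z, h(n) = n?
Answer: -12495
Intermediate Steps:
t(Z) = 0
(-16848 + t(h(11))) + r = (-16848 + 0) + 4353 = -16848 + 4353 = -12495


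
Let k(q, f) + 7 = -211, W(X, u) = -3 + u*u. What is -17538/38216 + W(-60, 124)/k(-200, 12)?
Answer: -147829463/2082772 ≈ -70.977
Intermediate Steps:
W(X, u) = -3 + u²
k(q, f) = -218 (k(q, f) = -7 - 211 = -218)
-17538/38216 + W(-60, 124)/k(-200, 12) = -17538/38216 + (-3 + 124²)/(-218) = -17538*1/38216 + (-3 + 15376)*(-1/218) = -8769/19108 + 15373*(-1/218) = -8769/19108 - 15373/218 = -147829463/2082772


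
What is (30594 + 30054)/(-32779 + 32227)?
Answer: -2527/23 ≈ -109.87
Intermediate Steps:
(30594 + 30054)/(-32779 + 32227) = 60648/(-552) = 60648*(-1/552) = -2527/23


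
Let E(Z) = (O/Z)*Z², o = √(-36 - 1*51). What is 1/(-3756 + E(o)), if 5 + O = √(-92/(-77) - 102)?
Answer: -77/(289212 + √51997638 + 385*I*√87) ≈ -0.00025973 + 3.1465e-6*I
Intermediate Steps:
O = -5 + I*√597674/77 (O = -5 + √(-92/(-77) - 102) = -5 + √(-92*(-1/77) - 102) = -5 + √(92/77 - 102) = -5 + √(-7762/77) = -5 + I*√597674/77 ≈ -5.0 + 10.04*I)
o = I*√87 (o = √(-36 - 51) = √(-87) = I*√87 ≈ 9.3274*I)
E(Z) = Z*(-5 + I*√597674/77) (E(Z) = ((-5 + I*√597674/77)/Z)*Z² = Z*(-5 + I*√597674/77))
1/(-3756 + E(o)) = 1/(-3756 + (I*√87)*(-385 + I*√597674)/77) = 1/(-3756 + I*√87*(-385 + I*√597674)/77)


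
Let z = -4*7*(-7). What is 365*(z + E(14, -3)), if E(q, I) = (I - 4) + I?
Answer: 67890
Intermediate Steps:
E(q, I) = -4 + 2*I (E(q, I) = (-4 + I) + I = -4 + 2*I)
z = 196 (z = -28*(-7) = 196)
365*(z + E(14, -3)) = 365*(196 + (-4 + 2*(-3))) = 365*(196 + (-4 - 6)) = 365*(196 - 10) = 365*186 = 67890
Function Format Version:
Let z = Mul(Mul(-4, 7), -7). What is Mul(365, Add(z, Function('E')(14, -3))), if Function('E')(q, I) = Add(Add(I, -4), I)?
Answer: 67890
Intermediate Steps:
Function('E')(q, I) = Add(-4, Mul(2, I)) (Function('E')(q, I) = Add(Add(-4, I), I) = Add(-4, Mul(2, I)))
z = 196 (z = Mul(-28, -7) = 196)
Mul(365, Add(z, Function('E')(14, -3))) = Mul(365, Add(196, Add(-4, Mul(2, -3)))) = Mul(365, Add(196, Add(-4, -6))) = Mul(365, Add(196, -10)) = Mul(365, 186) = 67890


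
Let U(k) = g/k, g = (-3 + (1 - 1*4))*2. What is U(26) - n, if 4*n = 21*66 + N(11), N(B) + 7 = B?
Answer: -9047/26 ≈ -347.96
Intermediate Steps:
g = -12 (g = (-3 + (1 - 4))*2 = (-3 - 3)*2 = -6*2 = -12)
N(B) = -7 + B
U(k) = -12/k
n = 695/2 (n = (21*66 + (-7 + 11))/4 = (1386 + 4)/4 = (¼)*1390 = 695/2 ≈ 347.50)
U(26) - n = -12/26 - 1*695/2 = -12*1/26 - 695/2 = -6/13 - 695/2 = -9047/26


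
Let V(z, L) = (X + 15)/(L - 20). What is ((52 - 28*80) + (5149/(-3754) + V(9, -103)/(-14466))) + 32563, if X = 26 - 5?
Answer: 11271248138959/371086654 ≈ 30374.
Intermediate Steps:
X = 21
V(z, L) = 36/(-20 + L) (V(z, L) = (21 + 15)/(L - 20) = 36/(-20 + L))
((52 - 28*80) + (5149/(-3754) + V(9, -103)/(-14466))) + 32563 = ((52 - 28*80) + (5149/(-3754) + (36/(-20 - 103))/(-14466))) + 32563 = ((52 - 2240) + (5149*(-1/3754) + (36/(-123))*(-1/14466))) + 32563 = (-2188 + (-5149/3754 + (36*(-1/123))*(-1/14466))) + 32563 = (-2188 + (-5149/3754 - 12/41*(-1/14466))) + 32563 = (-2188 + (-5149/3754 + 2/98851)) + 32563 = (-2188 - 508976291/371086654) + 32563 = -812446575243/371086654 + 32563 = 11271248138959/371086654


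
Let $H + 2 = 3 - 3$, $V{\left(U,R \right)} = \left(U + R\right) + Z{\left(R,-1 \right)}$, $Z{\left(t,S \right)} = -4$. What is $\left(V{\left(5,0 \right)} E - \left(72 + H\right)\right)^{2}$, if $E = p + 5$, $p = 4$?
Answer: $3721$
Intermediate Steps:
$V{\left(U,R \right)} = -4 + R + U$ ($V{\left(U,R \right)} = \left(U + R\right) - 4 = \left(R + U\right) - 4 = -4 + R + U$)
$H = -2$ ($H = -2 + \left(3 - 3\right) = -2 + 0 = -2$)
$E = 9$ ($E = 4 + 5 = 9$)
$\left(V{\left(5,0 \right)} E - \left(72 + H\right)\right)^{2} = \left(\left(-4 + 0 + 5\right) 9 - 70\right)^{2} = \left(1 \cdot 9 + \left(-72 + 2\right)\right)^{2} = \left(9 - 70\right)^{2} = \left(-61\right)^{2} = 3721$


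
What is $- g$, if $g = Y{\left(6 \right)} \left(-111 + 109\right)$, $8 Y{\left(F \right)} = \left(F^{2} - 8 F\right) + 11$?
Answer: $- \frac{1}{4} \approx -0.25$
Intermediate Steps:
$Y{\left(F \right)} = \frac{11}{8} - F + \frac{F^{2}}{8}$ ($Y{\left(F \right)} = \frac{\left(F^{2} - 8 F\right) + 11}{8} = \frac{11 + F^{2} - 8 F}{8} = \frac{11}{8} - F + \frac{F^{2}}{8}$)
$g = \frac{1}{4}$ ($g = \left(\frac{11}{8} - 6 + \frac{6^{2}}{8}\right) \left(-111 + 109\right) = \left(\frac{11}{8} - 6 + \frac{1}{8} \cdot 36\right) \left(-2\right) = \left(\frac{11}{8} - 6 + \frac{9}{2}\right) \left(-2\right) = \left(- \frac{1}{8}\right) \left(-2\right) = \frac{1}{4} \approx 0.25$)
$- g = \left(-1\right) \frac{1}{4} = - \frac{1}{4}$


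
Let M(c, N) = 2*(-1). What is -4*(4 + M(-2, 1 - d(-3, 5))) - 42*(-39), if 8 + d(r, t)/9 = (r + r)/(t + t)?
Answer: 1630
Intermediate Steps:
d(r, t) = -72 + 9*r/t (d(r, t) = -72 + 9*((r + r)/(t + t)) = -72 + 9*((2*r)/((2*t))) = -72 + 9*((2*r)*(1/(2*t))) = -72 + 9*(r/t) = -72 + 9*r/t)
M(c, N) = -2
-4*(4 + M(-2, 1 - d(-3, 5))) - 42*(-39) = -4*(4 - 2) - 42*(-39) = -4*2 + 1638 = -8 + 1638 = 1630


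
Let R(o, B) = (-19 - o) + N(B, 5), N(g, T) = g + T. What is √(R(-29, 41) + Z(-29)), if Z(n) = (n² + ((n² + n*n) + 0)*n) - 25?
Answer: I*√47906 ≈ 218.87*I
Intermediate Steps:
N(g, T) = T + g
Z(n) = -25 + n² + 2*n³ (Z(n) = (n² + ((n² + n²) + 0)*n) - 25 = (n² + (2*n² + 0)*n) - 25 = (n² + (2*n²)*n) - 25 = (n² + 2*n³) - 25 = -25 + n² + 2*n³)
R(o, B) = -14 + B - o (R(o, B) = (-19 - o) + (5 + B) = -14 + B - o)
√(R(-29, 41) + Z(-29)) = √((-14 + 41 - 1*(-29)) + (-25 + (-29)² + 2*(-29)³)) = √((-14 + 41 + 29) + (-25 + 841 + 2*(-24389))) = √(56 + (-25 + 841 - 48778)) = √(56 - 47962) = √(-47906) = I*√47906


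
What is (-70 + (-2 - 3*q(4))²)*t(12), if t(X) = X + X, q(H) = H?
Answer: 3024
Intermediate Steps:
t(X) = 2*X
(-70 + (-2 - 3*q(4))²)*t(12) = (-70 + (-2 - 3*4)²)*(2*12) = (-70 + (-2 - 12)²)*24 = (-70 + (-14)²)*24 = (-70 + 196)*24 = 126*24 = 3024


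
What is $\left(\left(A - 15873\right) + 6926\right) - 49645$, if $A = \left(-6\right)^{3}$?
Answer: $-58808$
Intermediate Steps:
$A = -216$
$\left(\left(A - 15873\right) + 6926\right) - 49645 = \left(\left(-216 - 15873\right) + 6926\right) - 49645 = \left(-16089 + 6926\right) - 49645 = -9163 - 49645 = -58808$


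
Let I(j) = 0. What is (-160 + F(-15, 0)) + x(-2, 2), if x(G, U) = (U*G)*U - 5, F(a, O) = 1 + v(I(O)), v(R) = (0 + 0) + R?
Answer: -172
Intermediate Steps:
v(R) = R (v(R) = 0 + R = R)
F(a, O) = 1 (F(a, O) = 1 + 0 = 1)
x(G, U) = -5 + G*U² (x(G, U) = (G*U)*U - 5 = G*U² - 5 = -5 + G*U²)
(-160 + F(-15, 0)) + x(-2, 2) = (-160 + 1) + (-5 - 2*2²) = -159 + (-5 - 2*4) = -159 + (-5 - 8) = -159 - 13 = -172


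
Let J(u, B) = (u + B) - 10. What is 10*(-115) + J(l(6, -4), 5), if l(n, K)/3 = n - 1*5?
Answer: -1152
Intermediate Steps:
l(n, K) = -15 + 3*n (l(n, K) = 3*(n - 1*5) = 3*(n - 5) = 3*(-5 + n) = -15 + 3*n)
J(u, B) = -10 + B + u (J(u, B) = (B + u) - 10 = -10 + B + u)
10*(-115) + J(l(6, -4), 5) = 10*(-115) + (-10 + 5 + (-15 + 3*6)) = -1150 + (-10 + 5 + (-15 + 18)) = -1150 + (-10 + 5 + 3) = -1150 - 2 = -1152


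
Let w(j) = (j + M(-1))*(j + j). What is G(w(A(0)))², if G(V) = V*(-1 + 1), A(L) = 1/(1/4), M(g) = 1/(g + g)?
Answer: 0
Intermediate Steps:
M(g) = 1/(2*g)
A(L) = 4 (A(L) = 1/(¼) = 4)
w(j) = 2*j*(-½ + j) (w(j) = (j + (½)/(-1))*(j + j) = (j + (½)*(-1))*(2*j) = (j - ½)*(2*j) = (-½ + j)*(2*j) = 2*j*(-½ + j))
G(V) = 0 (G(V) = V*0 = 0)
G(w(A(0)))² = 0² = 0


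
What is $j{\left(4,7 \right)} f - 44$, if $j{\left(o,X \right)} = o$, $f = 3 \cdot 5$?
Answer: $16$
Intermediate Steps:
$f = 15$
$j{\left(4,7 \right)} f - 44 = 4 \cdot 15 - 44 = 60 - 44 = 16$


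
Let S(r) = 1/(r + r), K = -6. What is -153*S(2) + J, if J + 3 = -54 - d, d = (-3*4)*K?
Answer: -669/4 ≈ -167.25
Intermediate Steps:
S(r) = 1/(2*r)
d = 72 (d = -3*4*(-6) = -12*(-6) = 72)
J = -129 (J = -3 + (-54 - 1*72) = -3 + (-54 - 72) = -3 - 126 = -129)
-153*S(2) + J = -153/(2*2) - 129 = -153*¼ - 129 = -153/4 - 129 = -669/4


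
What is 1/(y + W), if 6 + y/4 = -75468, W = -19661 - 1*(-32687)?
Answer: -1/288870 ≈ -3.4618e-6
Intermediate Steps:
W = 13026 (W = -19661 + 32687 = 13026)
y = -301896 (y = -24 + 4*(-75468) = -24 - 301872 = -301896)
1/(y + W) = 1/(-301896 + 13026) = 1/(-288870) = -1/288870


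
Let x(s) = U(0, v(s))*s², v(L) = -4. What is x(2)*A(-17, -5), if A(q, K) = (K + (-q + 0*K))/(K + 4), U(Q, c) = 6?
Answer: -288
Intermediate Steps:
x(s) = 6*s²
A(q, K) = (K - q)/(4 + K) (A(q, K) = (K + (-q + 0))/(4 + K) = (K - q)/(4 + K))
x(2)*A(-17, -5) = (6*2²)*((-5 - 1*(-17))/(4 - 5)) = (6*4)*((-5 + 17)/(-1)) = 24*(-1*12) = 24*(-12) = -288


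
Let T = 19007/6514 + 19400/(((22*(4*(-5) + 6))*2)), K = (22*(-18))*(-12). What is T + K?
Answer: 2369165745/501578 ≈ 4723.4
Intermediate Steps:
K = 4752 (K = -396*(-12) = 4752)
T = -14332911/501578 (T = 19007*(1/6514) + 19400/(((22*(-20 + 6))*2)) = 19007/6514 + 19400/(((22*(-14))*2)) = 19007/6514 + 19400/((-308*2)) = 19007/6514 + 19400/(-616) = 19007/6514 + 19400*(-1/616) = 19007/6514 - 2425/77 = -14332911/501578 ≈ -28.576)
T + K = -14332911/501578 + 4752 = 2369165745/501578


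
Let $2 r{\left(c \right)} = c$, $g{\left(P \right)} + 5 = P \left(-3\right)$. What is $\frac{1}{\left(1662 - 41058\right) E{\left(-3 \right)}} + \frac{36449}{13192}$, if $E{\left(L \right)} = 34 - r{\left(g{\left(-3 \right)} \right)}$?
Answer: $\frac{5743777567}{2078848128} \approx 2.763$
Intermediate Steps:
$g{\left(P \right)} = -5 - 3 P$ ($g{\left(P \right)} = -5 + P \left(-3\right) = -5 - 3 P$)
$r{\left(c \right)} = \frac{c}{2}$
$E{\left(L \right)} = 32$ ($E{\left(L \right)} = 34 - \frac{-5 - -9}{2} = 34 - \frac{-5 + 9}{2} = 34 - \frac{1}{2} \cdot 4 = 34 - 2 = 32$)
$\frac{1}{\left(1662 - 41058\right) E{\left(-3 \right)}} + \frac{36449}{13192} = \frac{1}{\left(1662 - 41058\right) 32} + \frac{36449}{13192} = \frac{1}{-39396} \cdot \frac{1}{32} + 36449 \cdot \frac{1}{13192} = \left(- \frac{1}{39396}\right) \frac{1}{32} + \frac{36449}{13192} = - \frac{1}{1260672} + \frac{36449}{13192} = \frac{5743777567}{2078848128}$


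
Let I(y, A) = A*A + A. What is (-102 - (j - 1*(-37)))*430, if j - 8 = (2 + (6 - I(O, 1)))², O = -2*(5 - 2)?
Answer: -78690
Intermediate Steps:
O = -6 (O = -2*3 = -6)
I(y, A) = A + A² (I(y, A) = A² + A = A + A²)
j = 44 (j = 8 + (2 + (6 - (1 + 1)))² = 8 + (2 + (6 - 2))² = 8 + (2 + 4)² = 8 + 6² = 8 + 36 = 44)
(-102 - (j - 1*(-37)))*430 = (-102 - (44 - 1*(-37)))*430 = (-102 - (44 + 37))*430 = (-102 - 1*81)*430 = (-102 - 81)*430 = -183*430 = -78690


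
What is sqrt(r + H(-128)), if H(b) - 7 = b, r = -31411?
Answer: 2*I*sqrt(7883) ≈ 177.57*I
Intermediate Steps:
H(b) = 7 + b
sqrt(r + H(-128)) = sqrt(-31411 + (7 - 128)) = sqrt(-31411 - 121) = sqrt(-31532) = 2*I*sqrt(7883)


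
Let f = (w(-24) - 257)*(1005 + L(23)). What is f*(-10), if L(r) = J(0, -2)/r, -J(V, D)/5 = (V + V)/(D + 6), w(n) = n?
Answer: 2824050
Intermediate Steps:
J(V, D) = -10*V/(6 + D) (J(V, D) = -5*(V + V)/(D + 6) = -5*2*V/(6 + D) = -10*V/(6 + D))
L(r) = 0 (L(r) = (-10*0/(6 - 2))/r = (-10*0/4)/r = (-10*0*¼)/r = 0/r = 0)
f = -282405 (f = (-24 - 257)*(1005 + 0) = -281*1005 = -282405)
f*(-10) = -282405*(-10) = 2824050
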